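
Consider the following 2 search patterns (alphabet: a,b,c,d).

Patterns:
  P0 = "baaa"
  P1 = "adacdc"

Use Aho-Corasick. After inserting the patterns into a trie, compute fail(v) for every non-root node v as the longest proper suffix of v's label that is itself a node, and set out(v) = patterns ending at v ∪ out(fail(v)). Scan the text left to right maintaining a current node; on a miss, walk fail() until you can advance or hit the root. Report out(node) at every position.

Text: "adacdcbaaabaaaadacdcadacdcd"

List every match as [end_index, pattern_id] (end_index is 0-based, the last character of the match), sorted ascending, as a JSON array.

Build:
Trie nodes:
  0='ε' goto a→5 b→1
  1='b' goto a→2
  2='ba' goto a→3
  3='baa' goto a→4
  4='baaa' goto ·  ←P0
  5='a' goto d→6
  6='ad' goto a→7
  7='ada' goto c→8
  8='adac' goto d→9
  9='adacd' goto c→10
  10='adacdc' goto ·  ←P1

Failure links (BFS by depth):
  fail(1) 'b': from fail(0)=0 chase 'b': 0 ⇒ 0;  out=∅∪out(0)=∅
  fail(5) 'a': from fail(0)=0 chase 'a': 0 ⇒ 0;  out=∅∪out(0)=∅
  fail(2) 'ba': from fail(1)=0 chase 'a': 0 ⇒ 5;  out=∅∪out(5)=∅
  fail(6) 'ad': from fail(5)=0 chase 'd': 0 ⇒ 0;  out=∅∪out(0)=∅
  fail(3) 'baa': from fail(2)=5 chase 'a': 5→0 ⇒ 5;  out=∅∪out(5)=∅
  fail(7) 'ada': from fail(6)=0 chase 'a': 0 ⇒ 5;  out=∅∪out(5)=∅
  fail(4) 'baaa': from fail(3)=5 chase 'a': 5→0 ⇒ 5;  out={0}∪out(5)={0}
  fail(8) 'adac': from fail(7)=5 chase 'c': 5→0 ⇒ 0;  out=∅∪out(0)=∅
  fail(9) 'adacd': from fail(8)=0 chase 'd': 0 ⇒ 0;  out=∅∪out(0)=∅
  fail(10) 'adacdc': from fail(9)=0 chase 'c': 0 ⇒ 0;  out={1}∪out(0)={1}

Run:
i=0 'a': node 0→5
i=1 'd': node 5→6
i=2 'a': node 6→7
i=3 'c': node 7→8
i=4 'd': node 8→9
i=5 'c': node 9→10  → match P1@[0:5]
i=6 'b': node 10→1 (fail-walked)
i=7 'a': node 1→2
i=8 'a': node 2→3
i=9 'a': node 3→4  → match P0@[6:9]
i=10 'b': node 4→1 (fail-walked)
i=11 'a': node 1→2
i=12 'a': node 2→3
i=13 'a': node 3→4  → match P0@[10:13]
i=14 'a': node 4→5 (fail-walked)
i=15 'd': node 5→6
i=16 'a': node 6→7
i=17 'c': node 7→8
i=18 'd': node 8→9
i=19 'c': node 9→10  → match P1@[14:19]
i=20 'a': node 10→5 (fail-walked)
i=21 'd': node 5→6
i=22 'a': node 6→7
i=23 'c': node 7→8
i=24 'd': node 8→9
i=25 'c': node 9→10  → match P1@[20:25]
i=26 'd': node 10→0 (fail-walked)

Matches: [[5,1],[9,0],[13,0],[19,1],[25,1]]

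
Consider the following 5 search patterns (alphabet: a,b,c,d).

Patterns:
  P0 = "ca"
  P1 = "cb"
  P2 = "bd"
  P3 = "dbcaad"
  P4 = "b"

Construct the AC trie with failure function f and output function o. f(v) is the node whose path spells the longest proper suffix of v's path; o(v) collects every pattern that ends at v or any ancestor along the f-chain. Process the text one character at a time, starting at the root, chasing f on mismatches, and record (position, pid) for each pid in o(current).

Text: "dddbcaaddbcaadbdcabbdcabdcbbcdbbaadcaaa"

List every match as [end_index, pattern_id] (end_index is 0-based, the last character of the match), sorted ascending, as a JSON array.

Build automaton:
Trie (insert patterns):
  n0 'ε': b→4 c→1 d→6
  n1 'c': a→2 b→3
  n2 'ca': ·  [P0 ends]
  n3 'cb': ·  [P1 ends]
  n4 'b': d→5  [P4 ends]
  n5 'bd': ·  [P2 ends]
  n6 'd': b→7
  n7 'db': c→8
  n8 'dbc': a→9
  n9 'dbca': a→10
  n10 'dbcaa': d→11
  n11 'dbcaad': ·  [P3 ends]

Failure links (BFS by depth):
  n1('c'): parent n0 fail=0; on 'c' 0 → fail=0;  out ∅∪∅=∅
  n4('b'): parent n0 fail=0; on 'b' 0 → fail=0;  out {4}∪∅={4}
  n6('d'): parent n0 fail=0; on 'd' 0 → fail=0;  out ∅∪∅=∅
  n2('ca'): parent n1 fail=0; on 'a' 0 → fail=0;  out {0}∪∅={0}
  n3('cb'): parent n1 fail=0; on 'b' 0 → fail=4;  out {1}∪{4}={1,4}
  n5('bd'): parent n4 fail=0; on 'd' 0 → fail=6;  out {2}∪∅={2}
  n7('db'): parent n6 fail=0; on 'b' 0 → fail=4;  out ∅∪{4}={4}
  n8('dbc'): parent n7 fail=4; on 'c' 4→0 → fail=1;  out ∅∪∅=∅
  n9('dbca'): parent n8 fail=1; on 'a' 1 → fail=2;  out ∅∪{0}={0}
  n10('dbcaa'): parent n9 fail=2; on 'a' 2→0 → fail=0;  out ∅∪∅=∅
  n11('dbcaad'): parent n10 fail=0; on 'd' 0 → fail=6;  out {3}∪∅={3}

Text stream:
i=0 'd': node 0→6
i=1 'd': node 6→6 (fail-walked)
i=2 'd': node 6→6 (fail-walked)
i=3 'b': node 6→7  emit P4@[3:3]
i=4 'c': node 7→8
i=5 'a': node 8→9  emit P0@[4:5]
i=6 'a': node 9→10
i=7 'd': node 10→11  emit P3@[2:7]
i=8 'd': node 11→6 (fail-walked)
i=9 'b': node 6→7  emit P4@[9:9]
i=10 'c': node 7→8
i=11 'a': node 8→9  emit P0@[10:11]
i=12 'a': node 9→10
i=13 'd': node 10→11  emit P3@[8:13]
i=14 'b': node 11→7 (fail-walked)  emit P4@[14:14]
i=15 'd': node 7→5 (fail-walked)  emit P2@[14:15]
i=16 'c': node 5→1 (fail-walked)
i=17 'a': node 1→2  emit P0@[16:17]
i=18 'b': node 2→4 (fail-walked)  emit P4@[18:18]
i=19 'b': node 4→4 (fail-walked)  emit P4@[19:19]
i=20 'd': node 4→5  emit P2@[19:20]
i=21 'c': node 5→1 (fail-walked)
i=22 'a': node 1→2  emit P0@[21:22]
i=23 'b': node 2→4 (fail-walked)  emit P4@[23:23]
i=24 'd': node 4→5  emit P2@[23:24]
i=25 'c': node 5→1 (fail-walked)
i=26 'b': node 1→3  emit P1@[25:26],P4@[26:26]
i=27 'b': node 3→4 (fail-walked)  emit P4@[27:27]
i=28 'c': node 4→1 (fail-walked)
i=29 'd': node 1→6 (fail-walked)
i=30 'b': node 6→7  emit P4@[30:30]
i=31 'b': node 7→4 (fail-walked)  emit P4@[31:31]
i=32 'a': node 4→0 (fail-walked)
i=33 'a': node 0→0
i=34 'd': node 0→6
i=35 'c': node 6→1 (fail-walked)
i=36 'a': node 1→2  emit P0@[35:36]
i=37 'a': node 2→0 (fail-walked)
i=38 'a': node 0→0

Result: [[3,4],[5,0],[7,3],[9,4],[11,0],[13,3],[14,4],[15,2],[17,0],[18,4],[19,4],[20,2],[22,0],[23,4],[24,2],[26,1],[26,4],[27,4],[30,4],[31,4],[36,0]]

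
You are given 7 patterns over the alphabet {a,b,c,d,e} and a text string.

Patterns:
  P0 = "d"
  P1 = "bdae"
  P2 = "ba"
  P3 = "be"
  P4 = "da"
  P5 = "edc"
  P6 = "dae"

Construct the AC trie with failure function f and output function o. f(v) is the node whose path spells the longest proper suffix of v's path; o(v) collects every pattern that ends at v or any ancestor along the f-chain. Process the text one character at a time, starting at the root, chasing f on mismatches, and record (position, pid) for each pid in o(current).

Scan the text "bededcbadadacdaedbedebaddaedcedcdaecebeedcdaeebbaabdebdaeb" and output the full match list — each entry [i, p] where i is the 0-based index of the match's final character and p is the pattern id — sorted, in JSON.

Build:
Trie (insert patterns):
  n0 'ε': b→2 d→1 e→9
  n1 'd': a→8  ←P0
  n2 'b': a→6 d→3 e→7
  n3 'bd': a→4
  n4 'bda': e→5
  n5 'bdae': ·  ←P1
  n6 'ba': ·  ←P2
  n7 'be': ·  ←P3
  n8 'da': e→12  ←P4
  n9 'e': d→10
  n10 'ed': c→11
  n11 'edc': ·  ←P5
  n12 'dae': ·  ←P6

BFS fail/out derivation:
  fail(1) 'd': from fail(0)=0 chase 'd': 0 ⇒ 0;  out={0}∪out(0)={0}
  fail(2) 'b': from fail(0)=0 chase 'b': 0 ⇒ 0;  out=∅∪out(0)=∅
  fail(9) 'e': from fail(0)=0 chase 'e': 0 ⇒ 0;  out=∅∪out(0)=∅
  fail(3) 'bd': from fail(2)=0 chase 'd': 0 ⇒ 1;  out=∅∪out(1)={0}
  fail(6) 'ba': from fail(2)=0 chase 'a': 0 ⇒ 0;  out={2}∪out(0)={2}
  fail(7) 'be': from fail(2)=0 chase 'e': 0 ⇒ 9;  out={3}∪out(9)={3}
  fail(8) 'da': from fail(1)=0 chase 'a': 0 ⇒ 0;  out={4}∪out(0)={4}
  fail(10) 'ed': from fail(9)=0 chase 'd': 0 ⇒ 1;  out=∅∪out(1)={0}
  fail(4) 'bda': from fail(3)=1 chase 'a': 1 ⇒ 8;  out=∅∪out(8)={4}
  fail(11) 'edc': from fail(10)=1 chase 'c': 1→0 ⇒ 0;  out={5}∪out(0)={5}
  fail(12) 'dae': from fail(8)=0 chase 'e': 0 ⇒ 9;  out={6}∪out(9)={6}
  fail(5) 'bdae': from fail(4)=8 chase 'e': 8 ⇒ 12;  out={1}∪out(12)={1,6}

Scan:
[0] read 'b'  n0⇒n2
[1] read 'e'  n2⇒n7  → match P3@[0:1]
[2] read 'd'  n7⇒n10 (fail-walked)  → match P0@[2:2]
[3] read 'e'  n10⇒n9 (fail-walked)
[4] read 'd'  n9⇒n10  → match P0@[4:4]
[5] read 'c'  n10⇒n11  → match P5@[3:5]
[6] read 'b'  n11⇒n2 (fail-walked)
[7] read 'a'  n2⇒n6  → match P2@[6:7]
[8] read 'd'  n6⇒n1 (fail-walked)  → match P0@[8:8]
[9] read 'a'  n1⇒n8  → match P4@[8:9]
[10] read 'd'  n8⇒n1 (fail-walked)  → match P0@[10:10]
[11] read 'a'  n1⇒n8  → match P4@[10:11]
[12] read 'c'  n8⇒n0 (fail-walked)
[13] read 'd'  n0⇒n1  → match P0@[13:13]
[14] read 'a'  n1⇒n8  → match P4@[13:14]
[15] read 'e'  n8⇒n12  → match P6@[13:15]
[16] read 'd'  n12⇒n10 (fail-walked)  → match P0@[16:16]
[17] read 'b'  n10⇒n2 (fail-walked)
[18] read 'e'  n2⇒n7  → match P3@[17:18]
[19] read 'd'  n7⇒n10 (fail-walked)  → match P0@[19:19]
[20] read 'e'  n10⇒n9 (fail-walked)
[21] read 'b'  n9⇒n2 (fail-walked)
[22] read 'a'  n2⇒n6  → match P2@[21:22]
[23] read 'd'  n6⇒n1 (fail-walked)  → match P0@[23:23]
[24] read 'd'  n1⇒n1 (fail-walked)  → match P0@[24:24]
[25] read 'a'  n1⇒n8  → match P4@[24:25]
[26] read 'e'  n8⇒n12  → match P6@[24:26]
[27] read 'd'  n12⇒n10 (fail-walked)  → match P0@[27:27]
[28] read 'c'  n10⇒n11  → match P5@[26:28]
[29] read 'e'  n11⇒n9 (fail-walked)
[30] read 'd'  n9⇒n10  → match P0@[30:30]
[31] read 'c'  n10⇒n11  → match P5@[29:31]
[32] read 'd'  n11⇒n1 (fail-walked)  → match P0@[32:32]
[33] read 'a'  n1⇒n8  → match P4@[32:33]
[34] read 'e'  n8⇒n12  → match P6@[32:34]
[35] read 'c'  n12⇒n0 (fail-walked)
[36] read 'e'  n0⇒n9
[37] read 'b'  n9⇒n2 (fail-walked)
[38] read 'e'  n2⇒n7  → match P3@[37:38]
[39] read 'e'  n7⇒n9 (fail-walked)
[40] read 'd'  n9⇒n10  → match P0@[40:40]
[41] read 'c'  n10⇒n11  → match P5@[39:41]
[42] read 'd'  n11⇒n1 (fail-walked)  → match P0@[42:42]
[43] read 'a'  n1⇒n8  → match P4@[42:43]
[44] read 'e'  n8⇒n12  → match P6@[42:44]
[45] read 'e'  n12⇒n9 (fail-walked)
[46] read 'b'  n9⇒n2 (fail-walked)
[47] read 'b'  n2⇒n2 (fail-walked)
[48] read 'a'  n2⇒n6  → match P2@[47:48]
[49] read 'a'  n6⇒n0 (fail-walked)
[50] read 'b'  n0⇒n2
[51] read 'd'  n2⇒n3  → match P0@[51:51]
[52] read 'e'  n3⇒n9 (fail-walked)
[53] read 'b'  n9⇒n2 (fail-walked)
[54] read 'd'  n2⇒n3  → match P0@[54:54]
[55] read 'a'  n3⇒n4  → match P4@[54:55]
[56] read 'e'  n4⇒n5  → match P1@[53:56],P6@[54:56]
[57] read 'b'  n5⇒n2 (fail-walked)

All matches (sorted): [[1,3],[2,0],[4,0],[5,5],[7,2],[8,0],[9,4],[10,0],[11,4],[13,0],[14,4],[15,6],[16,0],[18,3],[19,0],[22,2],[23,0],[24,0],[25,4],[26,6],[27,0],[28,5],[30,0],[31,5],[32,0],[33,4],[34,6],[38,3],[40,0],[41,5],[42,0],[43,4],[44,6],[48,2],[51,0],[54,0],[55,4],[56,1],[56,6]]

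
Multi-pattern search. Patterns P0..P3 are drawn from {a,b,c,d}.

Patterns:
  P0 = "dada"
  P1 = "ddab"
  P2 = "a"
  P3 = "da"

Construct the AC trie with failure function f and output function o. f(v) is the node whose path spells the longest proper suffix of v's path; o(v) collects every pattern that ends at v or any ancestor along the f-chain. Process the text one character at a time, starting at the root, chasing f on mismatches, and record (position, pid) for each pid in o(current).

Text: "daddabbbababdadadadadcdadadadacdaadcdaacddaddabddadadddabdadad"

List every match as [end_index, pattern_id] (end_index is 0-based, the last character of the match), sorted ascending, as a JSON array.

Build:
Trie nodes:
  0='ε' goto a→8 d→1
  1='d' goto a→2 d→5
  2='da' goto d→3  ←P3
  3='dad' goto a→4
  4='dada' goto ·  ←P0
  5='dd' goto a→6
  6='dda' goto b→7
  7='ddab' goto ·  ←P1
  8='a' goto ·  ←P2

Failure links (BFS by depth):
  fail(1) 'd': from fail(0)=0 chase 'd': 0 ⇒ 0;  out=∅∪out(0)=∅
  fail(8) 'a': from fail(0)=0 chase 'a': 0 ⇒ 0;  out={2}∪out(0)={2}
  fail(2) 'da': from fail(1)=0 chase 'a': 0 ⇒ 8;  out={3}∪out(8)={2,3}
  fail(5) 'dd': from fail(1)=0 chase 'd': 0 ⇒ 1;  out=∅∪out(1)=∅
  fail(3) 'dad': from fail(2)=8 chase 'd': 8→0 ⇒ 1;  out=∅∪out(1)=∅
  fail(6) 'dda': from fail(5)=1 chase 'a': 1 ⇒ 2;  out=∅∪out(2)={2,3}
  fail(4) 'dada': from fail(3)=1 chase 'a': 1 ⇒ 2;  out={0}∪out(2)={0,2,3}
  fail(7) 'ddab': from fail(6)=2 chase 'b': 2→8→0 ⇒ 0;  out={1}∪out(0)={1}

Scan:
pos 0 'd': at 1
pos 1 'a': at 2  ** P2@[1:1],P3@[0:1]
pos 2 'd': at 3
pos 3 'd': at 5 ·f
pos 4 'a': at 6  ** P2@[4:4],P3@[3:4]
pos 5 'b': at 7  ** P1@[2:5]
pos 6 'b': at 0 ·f
pos 7 'b': at 0
pos 8 'a': at 8  ** P2@[8:8]
pos 9 'b': at 0 ·f
pos 10 'a': at 8  ** P2@[10:10]
pos 11 'b': at 0 ·f
pos 12 'd': at 1
pos 13 'a': at 2  ** P2@[13:13],P3@[12:13]
pos 14 'd': at 3
pos 15 'a': at 4  ** P0@[12:15],P2@[15:15],P3@[14:15]
pos 16 'd': at 3 ·f
pos 17 'a': at 4  ** P0@[14:17],P2@[17:17],P3@[16:17]
pos 18 'd': at 3 ·f
pos 19 'a': at 4  ** P0@[16:19],P2@[19:19],P3@[18:19]
pos 20 'd': at 3 ·f
pos 21 'c': at 0 ·f
pos 22 'd': at 1
pos 23 'a': at 2  ** P2@[23:23],P3@[22:23]
pos 24 'd': at 3
pos 25 'a': at 4  ** P0@[22:25],P2@[25:25],P3@[24:25]
pos 26 'd': at 3 ·f
pos 27 'a': at 4  ** P0@[24:27],P2@[27:27],P3@[26:27]
pos 28 'd': at 3 ·f
pos 29 'a': at 4  ** P0@[26:29],P2@[29:29],P3@[28:29]
pos 30 'c': at 0 ·f
pos 31 'd': at 1
pos 32 'a': at 2  ** P2@[32:32],P3@[31:32]
pos 33 'a': at 8 ·f  ** P2@[33:33]
pos 34 'd': at 1 ·f
pos 35 'c': at 0 ·f
pos 36 'd': at 1
pos 37 'a': at 2  ** P2@[37:37],P3@[36:37]
pos 38 'a': at 8 ·f  ** P2@[38:38]
pos 39 'c': at 0 ·f
pos 40 'd': at 1
pos 41 'd': at 5
pos 42 'a': at 6  ** P2@[42:42],P3@[41:42]
pos 43 'd': at 3 ·f
pos 44 'd': at 5 ·f
pos 45 'a': at 6  ** P2@[45:45],P3@[44:45]
pos 46 'b': at 7  ** P1@[43:46]
pos 47 'd': at 1 ·f
pos 48 'd': at 5
pos 49 'a': at 6  ** P2@[49:49],P3@[48:49]
pos 50 'd': at 3 ·f
pos 51 'a': at 4  ** P0@[48:51],P2@[51:51],P3@[50:51]
pos 52 'd': at 3 ·f
pos 53 'd': at 5 ·f
pos 54 'd': at 5 ·f
pos 55 'a': at 6  ** P2@[55:55],P3@[54:55]
pos 56 'b': at 7  ** P1@[53:56]
pos 57 'd': at 1 ·f
pos 58 'a': at 2  ** P2@[58:58],P3@[57:58]
pos 59 'd': at 3
pos 60 'a': at 4  ** P0@[57:60],P2@[60:60],P3@[59:60]
pos 61 'd': at 3 ·f

Matches: [[1,2],[1,3],[4,2],[4,3],[5,1],[8,2],[10,2],[13,2],[13,3],[15,0],[15,2],[15,3],[17,0],[17,2],[17,3],[19,0],[19,2],[19,3],[23,2],[23,3],[25,0],[25,2],[25,3],[27,0],[27,2],[27,3],[29,0],[29,2],[29,3],[32,2],[32,3],[33,2],[37,2],[37,3],[38,2],[42,2],[42,3],[45,2],[45,3],[46,1],[49,2],[49,3],[51,0],[51,2],[51,3],[55,2],[55,3],[56,1],[58,2],[58,3],[60,0],[60,2],[60,3]]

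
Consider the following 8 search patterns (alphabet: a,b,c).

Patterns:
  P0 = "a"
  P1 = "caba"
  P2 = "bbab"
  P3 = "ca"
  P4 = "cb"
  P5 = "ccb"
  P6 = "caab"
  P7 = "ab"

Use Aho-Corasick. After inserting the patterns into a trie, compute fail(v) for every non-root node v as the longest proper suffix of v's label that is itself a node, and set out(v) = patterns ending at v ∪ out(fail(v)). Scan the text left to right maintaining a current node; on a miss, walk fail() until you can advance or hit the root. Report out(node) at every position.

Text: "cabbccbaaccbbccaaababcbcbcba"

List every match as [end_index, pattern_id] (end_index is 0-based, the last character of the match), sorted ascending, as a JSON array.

Build:
Trie (insert patterns):
  0='ε' goto a→1 b→6 c→2
  1='a' goto b→15  [P0 ends]
  2='c' goto a→3 b→10 c→11
  3='ca' goto a→13 b→4  [P3 ends]
  4='cab' goto a→5
  5='caba' goto ·  [P1 ends]
  6='b' goto b→7
  7='bb' goto a→8
  8='bba' goto b→9
  9='bbab' goto ·  [P2 ends]
  10='cb' goto ·  [P4 ends]
  11='cc' goto b→12
  12='ccb' goto ·  [P5 ends]
  13='caa' goto b→14
  14='caab' goto ·  [P6 ends]
  15='ab' goto ·  [P7 ends]

BFS fail/out derivation:
  n1('a'): parent n0 fail=0; on 'a' 0 → fail=0;  out {0}∪∅={0}
  n2('c'): parent n0 fail=0; on 'c' 0 → fail=0;  out ∅∪∅=∅
  n6('b'): parent n0 fail=0; on 'b' 0 → fail=0;  out ∅∪∅=∅
  n3('ca'): parent n2 fail=0; on 'a' 0 → fail=1;  out {3}∪{0}={0,3}
  n7('bb'): parent n6 fail=0; on 'b' 0 → fail=6;  out ∅∪∅=∅
  n10('cb'): parent n2 fail=0; on 'b' 0 → fail=6;  out {4}∪∅={4}
  n11('cc'): parent n2 fail=0; on 'c' 0 → fail=2;  out ∅∪∅=∅
  n15('ab'): parent n1 fail=0; on 'b' 0 → fail=6;  out {7}∪∅={7}
  n4('cab'): parent n3 fail=1; on 'b' 1 → fail=15;  out ∅∪{7}={7}
  n8('bba'): parent n7 fail=6; on 'a' 6→0 → fail=1;  out ∅∪{0}={0}
  n12('ccb'): parent n11 fail=2; on 'b' 2 → fail=10;  out {5}∪{4}={4,5}
  n13('caa'): parent n3 fail=1; on 'a' 1→0 → fail=1;  out ∅∪{0}={0}
  n5('caba'): parent n4 fail=15; on 'a' 15→6→0 → fail=1;  out {1}∪{0}={0,1}
  n9('bbab'): parent n8 fail=1; on 'b' 1 → fail=15;  out {2}∪{7}={2,7}
  n14('caab'): parent n13 fail=1; on 'b' 1 → fail=15;  out {6}∪{7}={6,7}

Scan:
i=0 'c': node 0→2
i=1 'a': node 2→3  ** P0@[1:1],P3@[0:1]
i=2 'b': node 3→4  ** P7@[1:2]
i=3 'b': node 4→7 (via fail)
i=4 'c': node 7→2 (via fail)
i=5 'c': node 2→11
i=6 'b': node 11→12  ** P4@[5:6],P5@[4:6]
i=7 'a': node 12→1 (via fail)  ** P0@[7:7]
i=8 'a': node 1→1 (via fail)  ** P0@[8:8]
i=9 'c': node 1→2 (via fail)
i=10 'c': node 2→11
i=11 'b': node 11→12  ** P4@[10:11],P5@[9:11]
i=12 'b': node 12→7 (via fail)
i=13 'c': node 7→2 (via fail)
i=14 'c': node 2→11
i=15 'a': node 11→3 (via fail)  ** P0@[15:15],P3@[14:15]
i=16 'a': node 3→13  ** P0@[16:16]
i=17 'a': node 13→1 (via fail)  ** P0@[17:17]
i=18 'b': node 1→15  ** P7@[17:18]
i=19 'a': node 15→1 (via fail)  ** P0@[19:19]
i=20 'b': node 1→15  ** P7@[19:20]
i=21 'c': node 15→2 (via fail)
i=22 'b': node 2→10  ** P4@[21:22]
i=23 'c': node 10→2 (via fail)
i=24 'b': node 2→10  ** P4@[23:24]
i=25 'c': node 10→2 (via fail)
i=26 'b': node 2→10  ** P4@[25:26]
i=27 'a': node 10→1 (via fail)  ** P0@[27:27]

Matches: [[1,0],[1,3],[2,7],[6,4],[6,5],[7,0],[8,0],[11,4],[11,5],[15,0],[15,3],[16,0],[17,0],[18,7],[19,0],[20,7],[22,4],[24,4],[26,4],[27,0]]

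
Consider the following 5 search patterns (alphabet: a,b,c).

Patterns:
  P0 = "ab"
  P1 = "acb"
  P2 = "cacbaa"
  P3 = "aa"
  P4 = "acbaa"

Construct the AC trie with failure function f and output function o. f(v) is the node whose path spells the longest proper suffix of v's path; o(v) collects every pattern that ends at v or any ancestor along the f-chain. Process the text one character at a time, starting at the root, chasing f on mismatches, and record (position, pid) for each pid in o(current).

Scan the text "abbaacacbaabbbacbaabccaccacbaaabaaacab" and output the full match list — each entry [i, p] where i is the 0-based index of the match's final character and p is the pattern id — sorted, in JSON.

Build automaton:
Trie nodes:
  0='ε' goto a→1 c→5
  1='a' goto a→11 b→2 c→3
  2='ab' goto ·  [P0 ends]
  3='ac' goto b→4
  4='acb' goto a→12  [P1 ends]
  5='c' goto a→6
  6='ca' goto c→7
  7='cac' goto b→8
  8='cacb' goto a→9
  9='cacba' goto a→10
  10='cacbaa' goto ·  [P2 ends]
  11='aa' goto ·  [P3 ends]
  12='acba' goto a→13
  13='acbaa' goto ·  [P4 ends]

Failure links (BFS by depth):
  n1('a'): parent n0 fail=0; on 'a' 0 → fail=0;  out ∅∪∅=∅
  n5('c'): parent n0 fail=0; on 'c' 0 → fail=0;  out ∅∪∅=∅
  n2('ab'): parent n1 fail=0; on 'b' 0 → fail=0;  out {0}∪∅={0}
  n3('ac'): parent n1 fail=0; on 'c' 0 → fail=5;  out ∅∪∅=∅
  n6('ca'): parent n5 fail=0; on 'a' 0 → fail=1;  out ∅∪∅=∅
  n11('aa'): parent n1 fail=0; on 'a' 0 → fail=1;  out {3}∪∅={3}
  n4('acb'): parent n3 fail=5; on 'b' 5→0 → fail=0;  out {1}∪∅={1}
  n7('cac'): parent n6 fail=1; on 'c' 1 → fail=3;  out ∅∪∅=∅
  n8('cacb'): parent n7 fail=3; on 'b' 3 → fail=4;  out ∅∪{1}={1}
  n12('acba'): parent n4 fail=0; on 'a' 0 → fail=1;  out ∅∪∅=∅
  n9('cacba'): parent n8 fail=4; on 'a' 4 → fail=12;  out ∅∪∅=∅
  n13('acbaa'): parent n12 fail=1; on 'a' 1 → fail=11;  out {4}∪{3}={3,4}
  n10('cacbaa'): parent n9 fail=12; on 'a' 12 → fail=13;  out {2}∪{3,4}={2,3,4}

Text stream:
i=0 'a': node 0→1
i=1 'b': node 1→2  → match P0@[0:1]
i=2 'b': node 2→0 (via fail)
i=3 'a': node 0→1
i=4 'a': node 1→11  → match P3@[3:4]
i=5 'c': node 11→3 (via fail)
i=6 'a': node 3→6 (via fail)
i=7 'c': node 6→7
i=8 'b': node 7→8  → match P1@[6:8]
i=9 'a': node 8→9
i=10 'a': node 9→10  → match P2@[5:10],P3@[9:10],P4@[6:10]
i=11 'b': node 10→2 (via fail)  → match P0@[10:11]
i=12 'b': node 2→0 (via fail)
i=13 'b': node 0→0
i=14 'a': node 0→1
i=15 'c': node 1→3
i=16 'b': node 3→4  → match P1@[14:16]
i=17 'a': node 4→12
i=18 'a': node 12→13  → match P3@[17:18],P4@[14:18]
i=19 'b': node 13→2 (via fail)  → match P0@[18:19]
i=20 'c': node 2→5 (via fail)
i=21 'c': node 5→5 (via fail)
i=22 'a': node 5→6
i=23 'c': node 6→7
i=24 'c': node 7→5 (via fail)
i=25 'a': node 5→6
i=26 'c': node 6→7
i=27 'b': node 7→8  → match P1@[25:27]
i=28 'a': node 8→9
i=29 'a': node 9→10  → match P2@[24:29],P3@[28:29],P4@[25:29]
i=30 'a': node 10→11 (via fail)  → match P3@[29:30]
i=31 'b': node 11→2 (via fail)  → match P0@[30:31]
i=32 'a': node 2→1 (via fail)
i=33 'a': node 1→11  → match P3@[32:33]
i=34 'a': node 11→11 (via fail)  → match P3@[33:34]
i=35 'c': node 11→3 (via fail)
i=36 'a': node 3→6 (via fail)
i=37 'b': node 6→2 (via fail)  → match P0@[36:37]

Matches: [[1,0],[4,3],[8,1],[10,2],[10,3],[10,4],[11,0],[16,1],[18,3],[18,4],[19,0],[27,1],[29,2],[29,3],[29,4],[30,3],[31,0],[33,3],[34,3],[37,0]]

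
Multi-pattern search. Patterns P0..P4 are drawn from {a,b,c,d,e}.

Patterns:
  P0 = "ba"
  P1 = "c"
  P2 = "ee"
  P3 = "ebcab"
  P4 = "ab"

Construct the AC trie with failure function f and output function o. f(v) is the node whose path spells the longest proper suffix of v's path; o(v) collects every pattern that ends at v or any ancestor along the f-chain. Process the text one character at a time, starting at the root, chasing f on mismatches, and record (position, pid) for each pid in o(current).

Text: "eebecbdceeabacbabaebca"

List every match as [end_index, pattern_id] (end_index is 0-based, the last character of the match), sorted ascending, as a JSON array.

Build automaton:
Trie (insert patterns):
  0='ε' goto a→10 b→1 c→3 e→4
  1='b' goto a→2
  2='ba' goto ·  ←P0
  3='c' goto ·  ←P1
  4='e' goto b→6 e→5
  5='ee' goto ·  ←P2
  6='eb' goto c→7
  7='ebc' goto a→8
  8='ebca' goto b→9
  9='ebcab' goto ·  ←P3
  10='a' goto b→11
  11='ab' goto ·  ←P4

Failure links (BFS by depth):
  n1('b'): parent n0 fail=0; on 'b' 0 → fail=0;  out ∅∪∅=∅
  n3('c'): parent n0 fail=0; on 'c' 0 → fail=0;  out {1}∪∅={1}
  n4('e'): parent n0 fail=0; on 'e' 0 → fail=0;  out ∅∪∅=∅
  n10('a'): parent n0 fail=0; on 'a' 0 → fail=0;  out ∅∪∅=∅
  n2('ba'): parent n1 fail=0; on 'a' 0 → fail=10;  out {0}∪∅={0}
  n5('ee'): parent n4 fail=0; on 'e' 0 → fail=4;  out {2}∪∅={2}
  n6('eb'): parent n4 fail=0; on 'b' 0 → fail=1;  out ∅∪∅=∅
  n11('ab'): parent n10 fail=0; on 'b' 0 → fail=1;  out {4}∪∅={4}
  n7('ebc'): parent n6 fail=1; on 'c' 1→0 → fail=3;  out ∅∪{1}={1}
  n8('ebca'): parent n7 fail=3; on 'a' 3→0 → fail=10;  out ∅∪∅=∅
  n9('ebcab'): parent n8 fail=10; on 'b' 10 → fail=11;  out {3}∪{4}={3,4}

Text stream:
[0] read 'e'  n0⇒n4
[1] read 'e'  n4⇒n5  emit P2@[0:1]
[2] read 'b'  n5⇒n6 (via fail)
[3] read 'e'  n6⇒n4 (via fail)
[4] read 'c'  n4⇒n3 (via fail)  emit P1@[4:4]
[5] read 'b'  n3⇒n1 (via fail)
[6] read 'd'  n1⇒n0 (via fail)
[7] read 'c'  n0⇒n3  emit P1@[7:7]
[8] read 'e'  n3⇒n4 (via fail)
[9] read 'e'  n4⇒n5  emit P2@[8:9]
[10] read 'a'  n5⇒n10 (via fail)
[11] read 'b'  n10⇒n11  emit P4@[10:11]
[12] read 'a'  n11⇒n2 (via fail)  emit P0@[11:12]
[13] read 'c'  n2⇒n3 (via fail)  emit P1@[13:13]
[14] read 'b'  n3⇒n1 (via fail)
[15] read 'a'  n1⇒n2  emit P0@[14:15]
[16] read 'b'  n2⇒n11 (via fail)  emit P4@[15:16]
[17] read 'a'  n11⇒n2 (via fail)  emit P0@[16:17]
[18] read 'e'  n2⇒n4 (via fail)
[19] read 'b'  n4⇒n6
[20] read 'c'  n6⇒n7  emit P1@[20:20]
[21] read 'a'  n7⇒n8

Matches: [[1,2],[4,1],[7,1],[9,2],[11,4],[12,0],[13,1],[15,0],[16,4],[17,0],[20,1]]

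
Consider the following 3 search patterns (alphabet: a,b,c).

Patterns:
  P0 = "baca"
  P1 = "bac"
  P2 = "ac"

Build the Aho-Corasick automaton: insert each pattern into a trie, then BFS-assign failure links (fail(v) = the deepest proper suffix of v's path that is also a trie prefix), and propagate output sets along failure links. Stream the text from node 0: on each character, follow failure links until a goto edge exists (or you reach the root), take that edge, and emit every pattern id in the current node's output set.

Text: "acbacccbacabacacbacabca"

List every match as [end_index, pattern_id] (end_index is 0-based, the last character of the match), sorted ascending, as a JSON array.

Construct AC machine:
Trie (insert patterns):
  0='ε' goto a→5 b→1
  1='b' goto a→2
  2='ba' goto c→3
  3='bac' goto a→4  [P1 ends]
  4='baca' goto ·  [P0 ends]
  5='a' goto c→6
  6='ac' goto ·  [P2 ends]

Failure links (BFS by depth):
  fail(1) 'b': from fail(0)=0 chase 'b': 0 ⇒ 0;  out=∅∪out(0)=∅
  fail(5) 'a': from fail(0)=0 chase 'a': 0 ⇒ 0;  out=∅∪out(0)=∅
  fail(2) 'ba': from fail(1)=0 chase 'a': 0 ⇒ 5;  out=∅∪out(5)=∅
  fail(6) 'ac': from fail(5)=0 chase 'c': 0 ⇒ 0;  out={2}∪out(0)={2}
  fail(3) 'bac': from fail(2)=5 chase 'c': 5 ⇒ 6;  out={1}∪out(6)={1,2}
  fail(4) 'baca': from fail(3)=6 chase 'a': 6→0 ⇒ 5;  out={0}∪out(5)={0}

Text stream:
[0] read 'a'  n0⇒n5
[1] read 'c'  n5⇒n6  emit P2@[0:1]
[2] read 'b'  n6⇒n1 (fail-walked)
[3] read 'a'  n1⇒n2
[4] read 'c'  n2⇒n3  emit P1@[2:4],P2@[3:4]
[5] read 'c'  n3⇒n0 (fail-walked)
[6] read 'c'  n0⇒n0
[7] read 'b'  n0⇒n1
[8] read 'a'  n1⇒n2
[9] read 'c'  n2⇒n3  emit P1@[7:9],P2@[8:9]
[10] read 'a'  n3⇒n4  emit P0@[7:10]
[11] read 'b'  n4⇒n1 (fail-walked)
[12] read 'a'  n1⇒n2
[13] read 'c'  n2⇒n3  emit P1@[11:13],P2@[12:13]
[14] read 'a'  n3⇒n4  emit P0@[11:14]
[15] read 'c'  n4⇒n6 (fail-walked)  emit P2@[14:15]
[16] read 'b'  n6⇒n1 (fail-walked)
[17] read 'a'  n1⇒n2
[18] read 'c'  n2⇒n3  emit P1@[16:18],P2@[17:18]
[19] read 'a'  n3⇒n4  emit P0@[16:19]
[20] read 'b'  n4⇒n1 (fail-walked)
[21] read 'c'  n1⇒n0 (fail-walked)
[22] read 'a'  n0⇒n5

All matches (sorted): [[1,2],[4,1],[4,2],[9,1],[9,2],[10,0],[13,1],[13,2],[14,0],[15,2],[18,1],[18,2],[19,0]]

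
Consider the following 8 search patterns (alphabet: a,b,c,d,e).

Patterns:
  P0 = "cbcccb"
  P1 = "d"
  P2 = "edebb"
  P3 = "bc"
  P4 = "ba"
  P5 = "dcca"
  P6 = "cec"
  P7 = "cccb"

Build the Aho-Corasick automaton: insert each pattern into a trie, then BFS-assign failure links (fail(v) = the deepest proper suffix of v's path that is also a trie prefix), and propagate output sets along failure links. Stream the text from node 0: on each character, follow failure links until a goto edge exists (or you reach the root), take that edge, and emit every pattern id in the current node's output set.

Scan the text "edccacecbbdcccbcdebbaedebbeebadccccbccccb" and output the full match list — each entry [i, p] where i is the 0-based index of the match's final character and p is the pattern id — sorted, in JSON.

Construct AC machine:
Trie nodes:
  0='ε' goto b→13 c→1 d→7 e→8
  1='c' goto b→2 c→21 e→19
  2='cb' goto c→3
  3='cbc' goto c→4
  4='cbcc' goto c→5
  5='cbccc' goto b→6
  6='cbcccb' goto ·  ←P0
  7='d' goto c→16  ←P1
  8='e' goto d→9
  9='ed' goto e→10
  10='ede' goto b→11
  11='edeb' goto b→12
  12='edebb' goto ·  ←P2
  13='b' goto a→15 c→14
  14='bc' goto ·  ←P3
  15='ba' goto ·  ←P4
  16='dc' goto c→17
  17='dcc' goto a→18
  18='dcca' goto ·  ←P5
  19='ce' goto c→20
  20='cec' goto ·  ←P6
  21='cc' goto c→22
  22='ccc' goto b→23
  23='cccb' goto ·  ←P7

Failure links (BFS by depth):
  n1('c'): parent n0 fail=0; on 'c' 0 → fail=0;  out ∅∪∅=∅
  n7('d'): parent n0 fail=0; on 'd' 0 → fail=0;  out {1}∪∅={1}
  n8('e'): parent n0 fail=0; on 'e' 0 → fail=0;  out ∅∪∅=∅
  n13('b'): parent n0 fail=0; on 'b' 0 → fail=0;  out ∅∪∅=∅
  n2('cb'): parent n1 fail=0; on 'b' 0 → fail=13;  out ∅∪∅=∅
  n9('ed'): parent n8 fail=0; on 'd' 0 → fail=7;  out ∅∪{1}={1}
  n14('bc'): parent n13 fail=0; on 'c' 0 → fail=1;  out {3}∪∅={3}
  n15('ba'): parent n13 fail=0; on 'a' 0 → fail=0;  out {4}∪∅={4}
  n16('dc'): parent n7 fail=0; on 'c' 0 → fail=1;  out ∅∪∅=∅
  n19('ce'): parent n1 fail=0; on 'e' 0 → fail=8;  out ∅∪∅=∅
  n21('cc'): parent n1 fail=0; on 'c' 0 → fail=1;  out ∅∪∅=∅
  n3('cbc'): parent n2 fail=13; on 'c' 13 → fail=14;  out ∅∪{3}={3}
  n10('ede'): parent n9 fail=7; on 'e' 7→0 → fail=8;  out ∅∪∅=∅
  n17('dcc'): parent n16 fail=1; on 'c' 1 → fail=21;  out ∅∪∅=∅
  n20('cec'): parent n19 fail=8; on 'c' 8→0 → fail=1;  out {6}∪∅={6}
  n22('ccc'): parent n21 fail=1; on 'c' 1 → fail=21;  out ∅∪∅=∅
  n4('cbcc'): parent n3 fail=14; on 'c' 14→1 → fail=21;  out ∅∪∅=∅
  n11('edeb'): parent n10 fail=8; on 'b' 8→0 → fail=13;  out ∅∪∅=∅
  n18('dcca'): parent n17 fail=21; on 'a' 21→1→0 → fail=0;  out {5}∪∅={5}
  n23('cccb'): parent n22 fail=21; on 'b' 21→1 → fail=2;  out {7}∪∅={7}
  n5('cbccc'): parent n4 fail=21; on 'c' 21 → fail=22;  out ∅∪∅=∅
  n12('edebb'): parent n11 fail=13; on 'b' 13→0 → fail=13;  out {2}∪∅={2}
  n6('cbcccb'): parent n5 fail=22; on 'b' 22 → fail=23;  out {0}∪{7}={0,7}

Scan:
[0] read 'e'  n0⇒n8
[1] read 'd'  n8⇒n9  ** P1@[1:1]
[2] read 'c'  n9⇒n16 (via fail)
[3] read 'c'  n16⇒n17
[4] read 'a'  n17⇒n18  ** P5@[1:4]
[5] read 'c'  n18⇒n1 (via fail)
[6] read 'e'  n1⇒n19
[7] read 'c'  n19⇒n20  ** P6@[5:7]
[8] read 'b'  n20⇒n2 (via fail)
[9] read 'b'  n2⇒n13 (via fail)
[10] read 'd'  n13⇒n7 (via fail)  ** P1@[10:10]
[11] read 'c'  n7⇒n16
[12] read 'c'  n16⇒n17
[13] read 'c'  n17⇒n22 (via fail)
[14] read 'b'  n22⇒n23  ** P7@[11:14]
[15] read 'c'  n23⇒n3 (via fail)  ** P3@[14:15]
[16] read 'd'  n3⇒n7 (via fail)  ** P1@[16:16]
[17] read 'e'  n7⇒n8 (via fail)
[18] read 'b'  n8⇒n13 (via fail)
[19] read 'b'  n13⇒n13 (via fail)
[20] read 'a'  n13⇒n15  ** P4@[19:20]
[21] read 'e'  n15⇒n8 (via fail)
[22] read 'd'  n8⇒n9  ** P1@[22:22]
[23] read 'e'  n9⇒n10
[24] read 'b'  n10⇒n11
[25] read 'b'  n11⇒n12  ** P2@[21:25]
[26] read 'e'  n12⇒n8 (via fail)
[27] read 'e'  n8⇒n8 (via fail)
[28] read 'b'  n8⇒n13 (via fail)
[29] read 'a'  n13⇒n15  ** P4@[28:29]
[30] read 'd'  n15⇒n7 (via fail)  ** P1@[30:30]
[31] read 'c'  n7⇒n16
[32] read 'c'  n16⇒n17
[33] read 'c'  n17⇒n22 (via fail)
[34] read 'c'  n22⇒n22 (via fail)
[35] read 'b'  n22⇒n23  ** P7@[32:35]
[36] read 'c'  n23⇒n3 (via fail)  ** P3@[35:36]
[37] read 'c'  n3⇒n4
[38] read 'c'  n4⇒n5
[39] read 'c'  n5⇒n22 (via fail)
[40] read 'b'  n22⇒n23  ** P7@[37:40]

Result: [[1,1],[4,5],[7,6],[10,1],[14,7],[15,3],[16,1],[20,4],[22,1],[25,2],[29,4],[30,1],[35,7],[36,3],[40,7]]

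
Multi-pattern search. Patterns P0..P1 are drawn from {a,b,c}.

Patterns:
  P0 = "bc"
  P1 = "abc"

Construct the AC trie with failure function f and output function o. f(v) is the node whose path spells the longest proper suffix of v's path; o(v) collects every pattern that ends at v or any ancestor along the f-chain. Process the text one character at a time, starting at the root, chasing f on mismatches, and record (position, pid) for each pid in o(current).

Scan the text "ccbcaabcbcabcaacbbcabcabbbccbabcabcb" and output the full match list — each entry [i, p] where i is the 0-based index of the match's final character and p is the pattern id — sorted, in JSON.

Build automaton:
Trie nodes:
  0='ε' goto a→3 b→1
  1='b' goto c→2
  2='bc' goto ·  [P0 ends]
  3='a' goto b→4
  4='ab' goto c→5
  5='abc' goto ·  [P1 ends]

Failure links (BFS by depth):
  fail(1) 'b': from fail(0)=0 chase 'b': 0 ⇒ 0;  out=∅∪out(0)=∅
  fail(3) 'a': from fail(0)=0 chase 'a': 0 ⇒ 0;  out=∅∪out(0)=∅
  fail(2) 'bc': from fail(1)=0 chase 'c': 0 ⇒ 0;  out={0}∪out(0)={0}
  fail(4) 'ab': from fail(3)=0 chase 'b': 0 ⇒ 1;  out=∅∪out(1)=∅
  fail(5) 'abc': from fail(4)=1 chase 'c': 1 ⇒ 2;  out={1}∪out(2)={0,1}

Text stream:
i=0 'c': node 0→0
i=1 'c': node 0→0
i=2 'b': node 0→1
i=3 'c': node 1→2  ** P0@[2:3]
i=4 'a': node 2→3 (via fail)
i=5 'a': node 3→3 (via fail)
i=6 'b': node 3→4
i=7 'c': node 4→5  ** P0@[6:7],P1@[5:7]
i=8 'b': node 5→1 (via fail)
i=9 'c': node 1→2  ** P0@[8:9]
i=10 'a': node 2→3 (via fail)
i=11 'b': node 3→4
i=12 'c': node 4→5  ** P0@[11:12],P1@[10:12]
i=13 'a': node 5→3 (via fail)
i=14 'a': node 3→3 (via fail)
i=15 'c': node 3→0 (via fail)
i=16 'b': node 0→1
i=17 'b': node 1→1 (via fail)
i=18 'c': node 1→2  ** P0@[17:18]
i=19 'a': node 2→3 (via fail)
i=20 'b': node 3→4
i=21 'c': node 4→5  ** P0@[20:21],P1@[19:21]
i=22 'a': node 5→3 (via fail)
i=23 'b': node 3→4
i=24 'b': node 4→1 (via fail)
i=25 'b': node 1→1 (via fail)
i=26 'c': node 1→2  ** P0@[25:26]
i=27 'c': node 2→0 (via fail)
i=28 'b': node 0→1
i=29 'a': node 1→3 (via fail)
i=30 'b': node 3→4
i=31 'c': node 4→5  ** P0@[30:31],P1@[29:31]
i=32 'a': node 5→3 (via fail)
i=33 'b': node 3→4
i=34 'c': node 4→5  ** P0@[33:34],P1@[32:34]
i=35 'b': node 5→1 (via fail)

Matches: [[3,0],[7,0],[7,1],[9,0],[12,0],[12,1],[18,0],[21,0],[21,1],[26,0],[31,0],[31,1],[34,0],[34,1]]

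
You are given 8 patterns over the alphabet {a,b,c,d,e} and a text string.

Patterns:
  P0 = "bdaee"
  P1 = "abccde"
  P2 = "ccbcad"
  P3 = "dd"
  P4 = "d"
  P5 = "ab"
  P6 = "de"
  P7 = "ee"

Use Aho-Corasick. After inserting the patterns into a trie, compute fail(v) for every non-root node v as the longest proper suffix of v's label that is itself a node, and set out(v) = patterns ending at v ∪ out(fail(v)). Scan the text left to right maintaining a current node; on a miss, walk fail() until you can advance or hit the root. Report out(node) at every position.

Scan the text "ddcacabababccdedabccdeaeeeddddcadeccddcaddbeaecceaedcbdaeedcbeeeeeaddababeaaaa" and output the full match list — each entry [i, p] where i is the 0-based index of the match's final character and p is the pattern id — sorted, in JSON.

Construct AC machine:
Trie nodes:
  n0 'ε': a→6 b→1 c→12 d→18 e→21
  n1 'b': d→2
  n2 'bd': a→3
  n3 'bda': e→4
  n4 'bdae': e→5
  n5 'bdaee': ·  [P0 ends]
  n6 'a': b→7
  n7 'ab': c→8  [P5 ends]
  n8 'abc': c→9
  n9 'abcc': d→10
  n10 'abccd': e→11
  n11 'abccde': ·  [P1 ends]
  n12 'c': c→13
  n13 'cc': b→14
  n14 'ccb': c→15
  n15 'ccbc': a→16
  n16 'ccbca': d→17
  n17 'ccbcad': ·  [P2 ends]
  n18 'd': d→19 e→20  [P4 ends]
  n19 'dd': ·  [P3 ends]
  n20 'de': ·  [P6 ends]
  n21 'e': e→22
  n22 'ee': ·  [P7 ends]

BFS fail/out derivation:
  n1('b'): parent n0 fail=0; on 'b' 0 → fail=0;  out ∅∪∅=∅
  n6('a'): parent n0 fail=0; on 'a' 0 → fail=0;  out ∅∪∅=∅
  n12('c'): parent n0 fail=0; on 'c' 0 → fail=0;  out ∅∪∅=∅
  n18('d'): parent n0 fail=0; on 'd' 0 → fail=0;  out {4}∪∅={4}
  n21('e'): parent n0 fail=0; on 'e' 0 → fail=0;  out ∅∪∅=∅
  n2('bd'): parent n1 fail=0; on 'd' 0 → fail=18;  out ∅∪{4}={4}
  n7('ab'): parent n6 fail=0; on 'b' 0 → fail=1;  out {5}∪∅={5}
  n13('cc'): parent n12 fail=0; on 'c' 0 → fail=12;  out ∅∪∅=∅
  n19('dd'): parent n18 fail=0; on 'd' 0 → fail=18;  out {3}∪{4}={3,4}
  n20('de'): parent n18 fail=0; on 'e' 0 → fail=21;  out {6}∪∅={6}
  n22('ee'): parent n21 fail=0; on 'e' 0 → fail=21;  out {7}∪∅={7}
  n3('bda'): parent n2 fail=18; on 'a' 18→0 → fail=6;  out ∅∪∅=∅
  n8('abc'): parent n7 fail=1; on 'c' 1→0 → fail=12;  out ∅∪∅=∅
  n14('ccb'): parent n13 fail=12; on 'b' 12→0 → fail=1;  out ∅∪∅=∅
  n4('bdae'): parent n3 fail=6; on 'e' 6→0 → fail=21;  out ∅∪∅=∅
  n9('abcc'): parent n8 fail=12; on 'c' 12 → fail=13;  out ∅∪∅=∅
  n15('ccbc'): parent n14 fail=1; on 'c' 1→0 → fail=12;  out ∅∪∅=∅
  n5('bdaee'): parent n4 fail=21; on 'e' 21 → fail=22;  out {0}∪{7}={0,7}
  n10('abccd'): parent n9 fail=13; on 'd' 13→12→0 → fail=18;  out ∅∪{4}={4}
  n16('ccbca'): parent n15 fail=12; on 'a' 12→0 → fail=6;  out ∅∪∅=∅
  n11('abccde'): parent n10 fail=18; on 'e' 18 → fail=20;  out {1}∪{6}={1,6}
  n17('ccbcad'): parent n16 fail=6; on 'd' 6→0 → fail=18;  out {2}∪{4}={2,4}

Text stream:
[0] read 'd'  n0⇒n18  emit P4@[0:0]
[1] read 'd'  n18⇒n19  emit P3@[0:1],P4@[1:1]
[2] read 'c'  n19⇒n12 ·f
[3] read 'a'  n12⇒n6 ·f
[4] read 'c'  n6⇒n12 ·f
[5] read 'a'  n12⇒n6 ·f
[6] read 'b'  n6⇒n7  emit P5@[5:6]
[7] read 'a'  n7⇒n6 ·f
[8] read 'b'  n6⇒n7  emit P5@[7:8]
[9] read 'a'  n7⇒n6 ·f
[10] read 'b'  n6⇒n7  emit P5@[9:10]
[11] read 'c'  n7⇒n8
[12] read 'c'  n8⇒n9
[13] read 'd'  n9⇒n10  emit P4@[13:13]
[14] read 'e'  n10⇒n11  emit P1@[9:14],P6@[13:14]
[15] read 'd'  n11⇒n18 ·f  emit P4@[15:15]
[16] read 'a'  n18⇒n6 ·f
[17] read 'b'  n6⇒n7  emit P5@[16:17]
[18] read 'c'  n7⇒n8
[19] read 'c'  n8⇒n9
[20] read 'd'  n9⇒n10  emit P4@[20:20]
[21] read 'e'  n10⇒n11  emit P1@[16:21],P6@[20:21]
[22] read 'a'  n11⇒n6 ·f
[23] read 'e'  n6⇒n21 ·f
[24] read 'e'  n21⇒n22  emit P7@[23:24]
[25] read 'e'  n22⇒n22 ·f  emit P7@[24:25]
[26] read 'd'  n22⇒n18 ·f  emit P4@[26:26]
[27] read 'd'  n18⇒n19  emit P3@[26:27],P4@[27:27]
[28] read 'd'  n19⇒n19 ·f  emit P3@[27:28],P4@[28:28]
[29] read 'd'  n19⇒n19 ·f  emit P3@[28:29],P4@[29:29]
[30] read 'c'  n19⇒n12 ·f
[31] read 'a'  n12⇒n6 ·f
[32] read 'd'  n6⇒n18 ·f  emit P4@[32:32]
[33] read 'e'  n18⇒n20  emit P6@[32:33]
[34] read 'c'  n20⇒n12 ·f
[35] read 'c'  n12⇒n13
[36] read 'd'  n13⇒n18 ·f  emit P4@[36:36]
[37] read 'd'  n18⇒n19  emit P3@[36:37],P4@[37:37]
[38] read 'c'  n19⇒n12 ·f
[39] read 'a'  n12⇒n6 ·f
[40] read 'd'  n6⇒n18 ·f  emit P4@[40:40]
[41] read 'd'  n18⇒n19  emit P3@[40:41],P4@[41:41]
[42] read 'b'  n19⇒n1 ·f
[43] read 'e'  n1⇒n21 ·f
[44] read 'a'  n21⇒n6 ·f
[45] read 'e'  n6⇒n21 ·f
[46] read 'c'  n21⇒n12 ·f
[47] read 'c'  n12⇒n13
[48] read 'e'  n13⇒n21 ·f
[49] read 'a'  n21⇒n6 ·f
[50] read 'e'  n6⇒n21 ·f
[51] read 'd'  n21⇒n18 ·f  emit P4@[51:51]
[52] read 'c'  n18⇒n12 ·f
[53] read 'b'  n12⇒n1 ·f
[54] read 'd'  n1⇒n2  emit P4@[54:54]
[55] read 'a'  n2⇒n3
[56] read 'e'  n3⇒n4
[57] read 'e'  n4⇒n5  emit P0@[53:57],P7@[56:57]
[58] read 'd'  n5⇒n18 ·f  emit P4@[58:58]
[59] read 'c'  n18⇒n12 ·f
[60] read 'b'  n12⇒n1 ·f
[61] read 'e'  n1⇒n21 ·f
[62] read 'e'  n21⇒n22  emit P7@[61:62]
[63] read 'e'  n22⇒n22 ·f  emit P7@[62:63]
[64] read 'e'  n22⇒n22 ·f  emit P7@[63:64]
[65] read 'e'  n22⇒n22 ·f  emit P7@[64:65]
[66] read 'a'  n22⇒n6 ·f
[67] read 'd'  n6⇒n18 ·f  emit P4@[67:67]
[68] read 'd'  n18⇒n19  emit P3@[67:68],P4@[68:68]
[69] read 'a'  n19⇒n6 ·f
[70] read 'b'  n6⇒n7  emit P5@[69:70]
[71] read 'a'  n7⇒n6 ·f
[72] read 'b'  n6⇒n7  emit P5@[71:72]
[73] read 'e'  n7⇒n21 ·f
[74] read 'a'  n21⇒n6 ·f
[75] read 'a'  n6⇒n6 ·f
[76] read 'a'  n6⇒n6 ·f
[77] read 'a'  n6⇒n6 ·f

All matches (sorted): [[0,4],[1,3],[1,4],[6,5],[8,5],[10,5],[13,4],[14,1],[14,6],[15,4],[17,5],[20,4],[21,1],[21,6],[24,7],[25,7],[26,4],[27,3],[27,4],[28,3],[28,4],[29,3],[29,4],[32,4],[33,6],[36,4],[37,3],[37,4],[40,4],[41,3],[41,4],[51,4],[54,4],[57,0],[57,7],[58,4],[62,7],[63,7],[64,7],[65,7],[67,4],[68,3],[68,4],[70,5],[72,5]]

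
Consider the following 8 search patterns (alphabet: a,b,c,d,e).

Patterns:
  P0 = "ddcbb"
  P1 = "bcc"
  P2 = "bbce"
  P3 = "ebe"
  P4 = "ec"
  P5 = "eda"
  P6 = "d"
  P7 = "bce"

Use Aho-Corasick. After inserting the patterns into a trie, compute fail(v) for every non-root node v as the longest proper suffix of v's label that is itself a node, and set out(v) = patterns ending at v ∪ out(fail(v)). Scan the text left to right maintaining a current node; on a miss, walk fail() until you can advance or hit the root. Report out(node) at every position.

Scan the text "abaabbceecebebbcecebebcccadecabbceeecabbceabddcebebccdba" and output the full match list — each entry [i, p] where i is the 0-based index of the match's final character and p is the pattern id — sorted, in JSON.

Construct AC machine:
Trie nodes:
  n0 'ε': b→6 d→1 e→12
  n1 'd': d→2  ←P6
  n2 'dd': c→3
  n3 'ddc': b→4
  n4 'ddcb': b→5
  n5 'ddcbb': ·  ←P0
  n6 'b': b→9 c→7
  n7 'bc': c→8 e→18
  n8 'bcc': ·  ←P1
  n9 'bb': c→10
  n10 'bbc': e→11
  n11 'bbce': ·  ←P2
  n12 'e': b→13 c→15 d→16
  n13 'eb': e→14
  n14 'ebe': ·  ←P3
  n15 'ec': ·  ←P4
  n16 'ed': a→17
  n17 'eda': ·  ←P5
  n18 'bce': ·  ←P7

BFS fail/out derivation:
  n1('d'): parent n0 fail=0; on 'd' 0 → fail=0;  out {6}∪∅={6}
  n6('b'): parent n0 fail=0; on 'b' 0 → fail=0;  out ∅∪∅=∅
  n12('e'): parent n0 fail=0; on 'e' 0 → fail=0;  out ∅∪∅=∅
  n2('dd'): parent n1 fail=0; on 'd' 0 → fail=1;  out ∅∪{6}={6}
  n7('bc'): parent n6 fail=0; on 'c' 0 → fail=0;  out ∅∪∅=∅
  n9('bb'): parent n6 fail=0; on 'b' 0 → fail=6;  out ∅∪∅=∅
  n13('eb'): parent n12 fail=0; on 'b' 0 → fail=6;  out ∅∪∅=∅
  n15('ec'): parent n12 fail=0; on 'c' 0 → fail=0;  out {4}∪∅={4}
  n16('ed'): parent n12 fail=0; on 'd' 0 → fail=1;  out ∅∪{6}={6}
  n3('ddc'): parent n2 fail=1; on 'c' 1→0 → fail=0;  out ∅∪∅=∅
  n8('bcc'): parent n7 fail=0; on 'c' 0 → fail=0;  out {1}∪∅={1}
  n10('bbc'): parent n9 fail=6; on 'c' 6 → fail=7;  out ∅∪∅=∅
  n14('ebe'): parent n13 fail=6; on 'e' 6→0 → fail=12;  out {3}∪∅={3}
  n17('eda'): parent n16 fail=1; on 'a' 1→0 → fail=0;  out {5}∪∅={5}
  n18('bce'): parent n7 fail=0; on 'e' 0 → fail=12;  out {7}∪∅={7}
  n4('ddcb'): parent n3 fail=0; on 'b' 0 → fail=6;  out ∅∪∅=∅
  n11('bbce'): parent n10 fail=7; on 'e' 7 → fail=18;  out {2}∪{7}={2,7}
  n5('ddcbb'): parent n4 fail=6; on 'b' 6 → fail=9;  out {0}∪∅={0}

Text stream:
pos 0 'a': at 0
pos 1 'b': at 6
pos 2 'a': at 0 (via fail)
pos 3 'a': at 0
pos 4 'b': at 6
pos 5 'b': at 9
pos 6 'c': at 10
pos 7 'e': at 11  ** P2@[4:7],P7@[5:7]
pos 8 'e': at 12 (via fail)
pos 9 'c': at 15  ** P4@[8:9]
pos 10 'e': at 12 (via fail)
pos 11 'b': at 13
pos 12 'e': at 14  ** P3@[10:12]
pos 13 'b': at 13 (via fail)
pos 14 'b': at 9 (via fail)
pos 15 'c': at 10
pos 16 'e': at 11  ** P2@[13:16],P7@[14:16]
pos 17 'c': at 15 (via fail)  ** P4@[16:17]
pos 18 'e': at 12 (via fail)
pos 19 'b': at 13
pos 20 'e': at 14  ** P3@[18:20]
pos 21 'b': at 13 (via fail)
pos 22 'c': at 7 (via fail)
pos 23 'c': at 8  ** P1@[21:23]
pos 24 'c': at 0 (via fail)
pos 25 'a': at 0
pos 26 'd': at 1  ** P6@[26:26]
pos 27 'e': at 12 (via fail)
pos 28 'c': at 15  ** P4@[27:28]
pos 29 'a': at 0 (via fail)
pos 30 'b': at 6
pos 31 'b': at 9
pos 32 'c': at 10
pos 33 'e': at 11  ** P2@[30:33],P7@[31:33]
pos 34 'e': at 12 (via fail)
pos 35 'e': at 12 (via fail)
pos 36 'c': at 15  ** P4@[35:36]
pos 37 'a': at 0 (via fail)
pos 38 'b': at 6
pos 39 'b': at 9
pos 40 'c': at 10
pos 41 'e': at 11  ** P2@[38:41],P7@[39:41]
pos 42 'a': at 0 (via fail)
pos 43 'b': at 6
pos 44 'd': at 1 (via fail)  ** P6@[44:44]
pos 45 'd': at 2  ** P6@[45:45]
pos 46 'c': at 3
pos 47 'e': at 12 (via fail)
pos 48 'b': at 13
pos 49 'e': at 14  ** P3@[47:49]
pos 50 'b': at 13 (via fail)
pos 51 'c': at 7 (via fail)
pos 52 'c': at 8  ** P1@[50:52]
pos 53 'd': at 1 (via fail)  ** P6@[53:53]
pos 54 'b': at 6 (via fail)
pos 55 'a': at 0 (via fail)

All matches (sorted): [[7,2],[7,7],[9,4],[12,3],[16,2],[16,7],[17,4],[20,3],[23,1],[26,6],[28,4],[33,2],[33,7],[36,4],[41,2],[41,7],[44,6],[45,6],[49,3],[52,1],[53,6]]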